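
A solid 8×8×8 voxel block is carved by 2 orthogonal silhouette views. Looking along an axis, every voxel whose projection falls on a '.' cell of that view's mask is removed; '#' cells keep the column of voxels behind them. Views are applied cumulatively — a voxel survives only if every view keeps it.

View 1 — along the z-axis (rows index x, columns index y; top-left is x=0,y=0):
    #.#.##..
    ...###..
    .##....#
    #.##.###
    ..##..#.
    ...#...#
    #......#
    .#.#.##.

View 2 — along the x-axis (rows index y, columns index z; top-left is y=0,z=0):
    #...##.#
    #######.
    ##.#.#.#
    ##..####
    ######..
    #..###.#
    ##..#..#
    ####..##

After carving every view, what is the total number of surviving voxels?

|visual hull| = 144

initial block: 8^3 = 512
step 1: project along z, AND mask (27/64) → |grid| = 216
step 2: project along x, AND mask (43/64) → |grid| = 144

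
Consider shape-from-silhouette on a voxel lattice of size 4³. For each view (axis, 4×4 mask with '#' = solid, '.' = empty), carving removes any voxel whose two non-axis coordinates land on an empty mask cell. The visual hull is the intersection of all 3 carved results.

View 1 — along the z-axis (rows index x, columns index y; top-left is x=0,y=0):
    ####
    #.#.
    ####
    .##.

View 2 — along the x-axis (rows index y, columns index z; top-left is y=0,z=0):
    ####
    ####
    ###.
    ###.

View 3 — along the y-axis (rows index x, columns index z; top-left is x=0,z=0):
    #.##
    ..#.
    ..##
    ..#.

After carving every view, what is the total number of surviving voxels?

remaining voxels: 20

initial block: 4^3 = 64
  1. axis=2 (XY plane), |mask|=12  ⇒  voxels=48
  2. axis=0 (YZ plane), |mask|=14  ⇒  voxels=42
  3. axis=1 (XZ plane), |mask|=7  ⇒  voxels=20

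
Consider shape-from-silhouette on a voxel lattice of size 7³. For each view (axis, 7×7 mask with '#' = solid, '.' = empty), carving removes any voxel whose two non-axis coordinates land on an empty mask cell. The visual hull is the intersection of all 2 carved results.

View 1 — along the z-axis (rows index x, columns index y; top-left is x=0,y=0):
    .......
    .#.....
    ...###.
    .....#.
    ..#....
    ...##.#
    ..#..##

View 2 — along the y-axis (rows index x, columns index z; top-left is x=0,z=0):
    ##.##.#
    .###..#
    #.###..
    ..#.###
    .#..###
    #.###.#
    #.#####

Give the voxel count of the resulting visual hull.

start: 7×7×7 = 343 voxels
  1. axis=2 (XY plane), |mask|=12  ⇒  voxels=84
  2. axis=1 (XZ plane), |mask|=32  ⇒  voxels=57

remaining voxels: 57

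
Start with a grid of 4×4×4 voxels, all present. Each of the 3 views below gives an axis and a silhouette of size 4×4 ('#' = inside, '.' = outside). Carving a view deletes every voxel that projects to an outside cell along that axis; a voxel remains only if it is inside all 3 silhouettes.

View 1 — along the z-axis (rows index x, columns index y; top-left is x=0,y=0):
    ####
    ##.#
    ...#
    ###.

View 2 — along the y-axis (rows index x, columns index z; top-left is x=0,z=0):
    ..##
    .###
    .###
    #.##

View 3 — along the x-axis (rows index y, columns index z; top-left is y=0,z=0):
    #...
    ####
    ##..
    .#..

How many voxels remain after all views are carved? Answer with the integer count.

start: 4×4×4 = 64 voxels
step 1: project along z, AND mask (11/16) → |grid| = 44
step 2: project along y, AND mask (11/16) → |grid| = 29
step 3: project along x, AND mask (8/16) → |grid| = 12

12 voxels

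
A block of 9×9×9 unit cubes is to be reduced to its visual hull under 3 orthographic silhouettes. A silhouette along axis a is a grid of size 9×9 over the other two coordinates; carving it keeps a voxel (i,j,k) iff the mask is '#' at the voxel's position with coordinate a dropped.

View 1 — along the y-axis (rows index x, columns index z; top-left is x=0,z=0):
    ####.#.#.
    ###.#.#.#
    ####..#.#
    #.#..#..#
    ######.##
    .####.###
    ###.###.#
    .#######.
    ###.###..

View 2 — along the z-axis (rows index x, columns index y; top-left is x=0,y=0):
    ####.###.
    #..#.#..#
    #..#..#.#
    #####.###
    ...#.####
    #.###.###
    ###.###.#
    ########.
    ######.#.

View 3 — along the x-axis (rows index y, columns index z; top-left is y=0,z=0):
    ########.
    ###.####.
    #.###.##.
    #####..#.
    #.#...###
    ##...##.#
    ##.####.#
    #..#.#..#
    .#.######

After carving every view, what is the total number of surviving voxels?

before carving: 729 voxels (9×9×9)
step 1: project along y, AND mask (57/81) → |grid| = 513
step 2: project along z, AND mask (57/81) → |grid| = 358
step 3: project along x, AND mask (55/81) → |grid| = 246

voxel count = 246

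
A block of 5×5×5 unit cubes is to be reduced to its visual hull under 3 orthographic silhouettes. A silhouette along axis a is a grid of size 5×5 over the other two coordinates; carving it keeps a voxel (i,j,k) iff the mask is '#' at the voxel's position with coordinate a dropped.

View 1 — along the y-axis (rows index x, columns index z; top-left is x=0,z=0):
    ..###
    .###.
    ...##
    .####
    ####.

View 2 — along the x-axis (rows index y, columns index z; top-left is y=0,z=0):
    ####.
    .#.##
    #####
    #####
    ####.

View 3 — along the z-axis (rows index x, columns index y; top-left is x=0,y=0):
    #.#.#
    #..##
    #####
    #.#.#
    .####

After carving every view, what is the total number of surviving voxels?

before carving: 125 voxels (5×5×5)
V1 y: intersect with XZ mask (16 set) -- 80 left
V2 x: intersect with YZ mask (21 set) -- 69 left
V3 z: intersect with XY mask (18 set) -- 48 left

remaining voxels: 48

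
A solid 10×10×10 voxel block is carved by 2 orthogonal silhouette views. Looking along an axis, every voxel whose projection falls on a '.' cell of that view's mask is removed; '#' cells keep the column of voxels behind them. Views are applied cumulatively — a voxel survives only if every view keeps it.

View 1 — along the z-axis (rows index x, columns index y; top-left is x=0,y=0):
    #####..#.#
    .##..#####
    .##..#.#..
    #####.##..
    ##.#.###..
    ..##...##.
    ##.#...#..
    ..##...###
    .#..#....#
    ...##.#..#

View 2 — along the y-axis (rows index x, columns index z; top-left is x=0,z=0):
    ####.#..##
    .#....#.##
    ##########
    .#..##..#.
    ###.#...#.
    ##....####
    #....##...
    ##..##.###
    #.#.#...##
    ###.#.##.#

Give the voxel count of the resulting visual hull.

full grid |V| = 1000
carve view 1 (along z, XY-mask fill 51/100): 510 voxels remain
carve view 2 (along y, XZ-mask fill 58/100): 289 voxels remain

|visual hull| = 289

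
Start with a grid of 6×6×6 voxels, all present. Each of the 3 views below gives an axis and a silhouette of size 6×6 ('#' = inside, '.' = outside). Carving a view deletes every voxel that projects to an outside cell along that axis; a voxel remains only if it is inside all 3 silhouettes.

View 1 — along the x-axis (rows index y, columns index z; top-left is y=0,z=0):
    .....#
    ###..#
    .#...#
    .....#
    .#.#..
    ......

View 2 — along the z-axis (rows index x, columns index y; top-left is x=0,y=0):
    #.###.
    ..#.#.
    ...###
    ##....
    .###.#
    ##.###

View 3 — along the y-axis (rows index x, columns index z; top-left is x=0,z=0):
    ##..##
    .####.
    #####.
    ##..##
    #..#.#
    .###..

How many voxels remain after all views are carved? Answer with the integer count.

voxel count = 22

initial block: 6^3 = 216
carve view 1 (along x, YZ-mask fill 10/36): 60 voxels remain
carve view 2 (along z, XY-mask fill 20/36): 33 voxels remain
carve view 3 (along y, XZ-mask fill 23/36): 22 voxels remain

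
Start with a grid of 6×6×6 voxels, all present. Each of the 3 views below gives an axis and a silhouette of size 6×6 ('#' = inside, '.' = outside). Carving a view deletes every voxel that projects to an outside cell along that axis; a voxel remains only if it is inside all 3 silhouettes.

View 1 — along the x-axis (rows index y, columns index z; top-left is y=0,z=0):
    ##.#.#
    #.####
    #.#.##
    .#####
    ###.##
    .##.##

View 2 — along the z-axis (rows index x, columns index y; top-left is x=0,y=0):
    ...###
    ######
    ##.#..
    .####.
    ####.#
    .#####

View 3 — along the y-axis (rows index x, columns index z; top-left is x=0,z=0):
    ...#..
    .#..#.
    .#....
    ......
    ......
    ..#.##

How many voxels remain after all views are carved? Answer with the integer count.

full grid |V| = 216
after view 1 [x-axis, 27 of 36 cells solid] → remaining = 162
after view 2 [z-axis, 26 of 36 cells solid] → remaining = 119
after view 3 [y-axis, 7 of 36 cells solid] → remaining = 27

|visual hull| = 27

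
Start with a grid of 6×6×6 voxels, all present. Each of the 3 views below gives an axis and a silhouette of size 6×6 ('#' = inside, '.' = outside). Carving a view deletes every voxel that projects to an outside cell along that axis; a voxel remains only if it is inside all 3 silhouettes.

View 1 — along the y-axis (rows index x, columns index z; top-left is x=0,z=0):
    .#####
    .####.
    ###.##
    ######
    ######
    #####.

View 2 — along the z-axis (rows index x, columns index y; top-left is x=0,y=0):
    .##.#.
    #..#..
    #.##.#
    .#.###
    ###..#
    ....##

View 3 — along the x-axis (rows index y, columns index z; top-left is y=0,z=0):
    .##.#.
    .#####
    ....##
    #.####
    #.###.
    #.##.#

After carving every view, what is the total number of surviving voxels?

full grid |V| = 216
after view 1 [y-axis, 31 of 36 cells solid] → remaining = 186
after view 2 [z-axis, 19 of 36 cells solid] → remaining = 101
after view 3 [x-axis, 23 of 36 cells solid] → remaining = 67

|visual hull| = 67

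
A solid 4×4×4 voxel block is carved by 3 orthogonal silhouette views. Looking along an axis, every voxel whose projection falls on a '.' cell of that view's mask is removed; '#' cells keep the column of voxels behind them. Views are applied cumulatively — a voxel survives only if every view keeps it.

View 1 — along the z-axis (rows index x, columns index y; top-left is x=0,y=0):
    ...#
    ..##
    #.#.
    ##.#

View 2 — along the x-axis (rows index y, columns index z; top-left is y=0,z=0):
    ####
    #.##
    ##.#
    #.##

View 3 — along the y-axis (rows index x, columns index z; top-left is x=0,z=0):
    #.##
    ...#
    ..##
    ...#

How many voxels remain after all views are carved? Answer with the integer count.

11 voxels

start: 4×4×4 = 64 voxels
carve view 1 (along z, XY-mask fill 8/16): 32 voxels remain
carve view 2 (along x, YZ-mask fill 13/16): 26 voxels remain
carve view 3 (along y, XZ-mask fill 7/16): 11 voxels remain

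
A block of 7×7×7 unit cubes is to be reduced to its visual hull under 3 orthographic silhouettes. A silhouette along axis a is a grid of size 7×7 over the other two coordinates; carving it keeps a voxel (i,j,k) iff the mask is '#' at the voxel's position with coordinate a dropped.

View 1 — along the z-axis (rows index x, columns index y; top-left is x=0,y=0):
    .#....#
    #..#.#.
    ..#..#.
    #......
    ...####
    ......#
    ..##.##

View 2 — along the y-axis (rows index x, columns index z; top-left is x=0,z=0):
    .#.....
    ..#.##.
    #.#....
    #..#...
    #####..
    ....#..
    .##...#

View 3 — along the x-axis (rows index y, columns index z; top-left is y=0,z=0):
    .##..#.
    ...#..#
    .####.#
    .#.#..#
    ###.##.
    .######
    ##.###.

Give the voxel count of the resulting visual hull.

32 voxels

start: 7×7×7 = 343 voxels
  1. axis=2 (XY plane), |mask|=17  ⇒  voxels=119
  2. axis=1 (XZ plane), |mask|=17  ⇒  voxels=50
  3. axis=0 (YZ plane), |mask|=29  ⇒  voxels=32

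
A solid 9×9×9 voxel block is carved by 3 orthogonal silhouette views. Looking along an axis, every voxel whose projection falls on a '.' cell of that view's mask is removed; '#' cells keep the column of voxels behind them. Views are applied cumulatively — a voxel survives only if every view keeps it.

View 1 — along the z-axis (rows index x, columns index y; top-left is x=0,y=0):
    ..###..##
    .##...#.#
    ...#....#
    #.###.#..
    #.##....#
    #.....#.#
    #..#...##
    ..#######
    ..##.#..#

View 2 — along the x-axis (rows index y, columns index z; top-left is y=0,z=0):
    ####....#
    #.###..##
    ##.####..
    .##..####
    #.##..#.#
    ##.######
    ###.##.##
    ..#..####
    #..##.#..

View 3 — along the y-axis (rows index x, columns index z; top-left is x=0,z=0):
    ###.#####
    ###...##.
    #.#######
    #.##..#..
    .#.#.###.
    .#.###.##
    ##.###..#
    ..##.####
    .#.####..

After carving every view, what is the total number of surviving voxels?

remaining voxels: 136

full grid |V| = 729
  1. axis=2 (XY plane), |mask|=38  ⇒  voxels=342
  2. axis=0 (YZ plane), |mask|=52  ⇒  voxels=210
  3. axis=1 (XZ plane), |mask|=53  ⇒  voxels=136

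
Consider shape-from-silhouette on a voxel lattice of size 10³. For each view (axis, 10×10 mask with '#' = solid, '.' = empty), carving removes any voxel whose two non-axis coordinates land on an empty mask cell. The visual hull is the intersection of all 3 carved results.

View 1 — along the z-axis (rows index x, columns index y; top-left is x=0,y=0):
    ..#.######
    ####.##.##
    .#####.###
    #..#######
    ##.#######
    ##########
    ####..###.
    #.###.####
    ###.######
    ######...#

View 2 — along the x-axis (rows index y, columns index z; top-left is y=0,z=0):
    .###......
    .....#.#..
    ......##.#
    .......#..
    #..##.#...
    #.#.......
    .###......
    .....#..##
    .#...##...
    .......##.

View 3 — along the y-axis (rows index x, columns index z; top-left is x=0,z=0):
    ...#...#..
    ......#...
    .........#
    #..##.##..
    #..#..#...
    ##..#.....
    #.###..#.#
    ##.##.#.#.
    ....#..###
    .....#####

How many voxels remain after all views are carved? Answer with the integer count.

|visual hull| = 70

start: 10×10×10 = 1000 voxels
after view 1 [z-axis, 81 of 100 cells solid] → remaining = 810
after view 2 [x-axis, 26 of 100 cells solid] → remaining = 211
after view 3 [y-axis, 36 of 100 cells solid] → remaining = 70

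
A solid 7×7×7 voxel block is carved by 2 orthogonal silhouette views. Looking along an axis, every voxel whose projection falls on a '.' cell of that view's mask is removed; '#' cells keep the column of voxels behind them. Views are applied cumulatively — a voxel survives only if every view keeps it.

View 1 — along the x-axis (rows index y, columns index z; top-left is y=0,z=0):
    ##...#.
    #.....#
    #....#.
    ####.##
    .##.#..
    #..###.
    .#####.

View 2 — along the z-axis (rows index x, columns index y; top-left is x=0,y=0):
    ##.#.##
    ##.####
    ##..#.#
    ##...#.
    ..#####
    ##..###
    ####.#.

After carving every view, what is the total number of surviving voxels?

start: 7×7×7 = 343 voxels
step 1: project along x, AND mask (25/49) → |grid| = 175
step 2: project along z, AND mask (33/49) → |grid| = 119

remaining voxels: 119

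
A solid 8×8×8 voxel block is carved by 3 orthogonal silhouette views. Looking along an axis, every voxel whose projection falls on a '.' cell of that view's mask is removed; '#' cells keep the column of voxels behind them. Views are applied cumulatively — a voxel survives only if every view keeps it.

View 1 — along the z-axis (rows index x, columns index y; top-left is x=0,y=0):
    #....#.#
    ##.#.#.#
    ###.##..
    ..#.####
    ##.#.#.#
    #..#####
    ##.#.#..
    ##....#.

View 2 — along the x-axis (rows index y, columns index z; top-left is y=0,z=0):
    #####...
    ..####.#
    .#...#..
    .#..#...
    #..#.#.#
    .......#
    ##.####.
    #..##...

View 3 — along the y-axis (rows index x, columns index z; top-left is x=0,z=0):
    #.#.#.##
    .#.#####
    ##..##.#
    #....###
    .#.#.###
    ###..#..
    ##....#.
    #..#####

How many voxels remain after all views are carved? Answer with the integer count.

initial block: 8^3 = 512
[1] z-view keeps 36 columns → grid now 288
[2] x-view keeps 28 columns → grid now 124
[3] y-view keeps 38 columns → grid now 72

remaining voxels: 72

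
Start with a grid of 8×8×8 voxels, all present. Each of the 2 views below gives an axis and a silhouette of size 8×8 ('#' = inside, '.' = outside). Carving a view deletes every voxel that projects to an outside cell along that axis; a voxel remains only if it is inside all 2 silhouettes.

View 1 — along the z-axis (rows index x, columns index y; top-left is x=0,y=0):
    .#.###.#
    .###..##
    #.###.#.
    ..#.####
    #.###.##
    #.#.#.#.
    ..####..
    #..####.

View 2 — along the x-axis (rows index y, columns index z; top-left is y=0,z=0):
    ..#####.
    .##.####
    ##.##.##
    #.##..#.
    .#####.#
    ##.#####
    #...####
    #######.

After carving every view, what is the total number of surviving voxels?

220 voxels

start: 8×8×8 = 512 voxels
after view 1 [z-axis, 39 of 64 cells solid] → remaining = 312
after view 2 [x-axis, 46 of 64 cells solid] → remaining = 220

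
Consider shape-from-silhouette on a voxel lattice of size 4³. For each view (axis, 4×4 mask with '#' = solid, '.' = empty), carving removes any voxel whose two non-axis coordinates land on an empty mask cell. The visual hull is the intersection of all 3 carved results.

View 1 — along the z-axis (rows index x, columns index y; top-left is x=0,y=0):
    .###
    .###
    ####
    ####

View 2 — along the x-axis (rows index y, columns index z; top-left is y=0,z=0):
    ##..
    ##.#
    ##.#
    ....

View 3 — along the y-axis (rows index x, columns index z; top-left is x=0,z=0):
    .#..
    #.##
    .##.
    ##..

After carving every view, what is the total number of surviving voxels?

voxel count = 15

before carving: 64 voxels (4×4×4)
[1] z-view keeps 14 columns → grid now 56
[2] x-view keeps 8 columns → grid now 28
[3] y-view keeps 8 columns → grid now 15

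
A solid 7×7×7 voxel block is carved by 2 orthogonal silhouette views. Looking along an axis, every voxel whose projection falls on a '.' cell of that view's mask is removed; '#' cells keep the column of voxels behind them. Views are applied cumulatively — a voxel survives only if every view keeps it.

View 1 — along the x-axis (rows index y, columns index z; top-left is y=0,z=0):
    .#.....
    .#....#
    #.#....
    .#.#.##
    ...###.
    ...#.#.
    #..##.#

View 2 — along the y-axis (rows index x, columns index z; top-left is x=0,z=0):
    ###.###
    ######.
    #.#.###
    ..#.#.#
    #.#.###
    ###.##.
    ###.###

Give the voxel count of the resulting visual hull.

82 voxels

before carving: 343 voxels (7×7×7)
step 1: project along x, AND mask (18/49) → |grid| = 126
step 2: project along y, AND mask (36/49) → |grid| = 82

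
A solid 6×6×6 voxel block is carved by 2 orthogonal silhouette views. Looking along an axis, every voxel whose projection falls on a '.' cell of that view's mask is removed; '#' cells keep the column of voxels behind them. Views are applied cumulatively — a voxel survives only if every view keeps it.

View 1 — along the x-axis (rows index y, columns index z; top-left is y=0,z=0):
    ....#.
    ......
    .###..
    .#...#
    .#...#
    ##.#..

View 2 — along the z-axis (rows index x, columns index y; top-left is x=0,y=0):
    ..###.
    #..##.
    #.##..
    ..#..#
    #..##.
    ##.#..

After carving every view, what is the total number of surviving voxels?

32 voxels

start: 6×6×6 = 216 voxels
after view 1 [x-axis, 11 of 36 cells solid] → remaining = 66
after view 2 [z-axis, 17 of 36 cells solid] → remaining = 32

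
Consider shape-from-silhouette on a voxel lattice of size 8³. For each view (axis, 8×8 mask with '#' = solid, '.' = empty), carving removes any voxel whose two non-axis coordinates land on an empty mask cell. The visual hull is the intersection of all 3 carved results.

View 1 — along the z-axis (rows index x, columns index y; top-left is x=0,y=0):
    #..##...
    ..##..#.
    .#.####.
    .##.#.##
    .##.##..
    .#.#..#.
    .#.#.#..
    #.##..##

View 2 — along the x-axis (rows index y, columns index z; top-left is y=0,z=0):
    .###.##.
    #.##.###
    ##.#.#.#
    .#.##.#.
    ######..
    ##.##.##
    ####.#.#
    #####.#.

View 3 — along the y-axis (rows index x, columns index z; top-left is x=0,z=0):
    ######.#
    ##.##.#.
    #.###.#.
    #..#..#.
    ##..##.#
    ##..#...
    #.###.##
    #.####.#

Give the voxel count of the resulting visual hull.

full grid |V| = 512
V1 z: intersect with XY mask (31 set) -- 248 left
V2 x: intersect with YZ mask (44 set) -- 168 left
V3 y: intersect with XZ mask (40 set) -- 104 left

remaining voxels: 104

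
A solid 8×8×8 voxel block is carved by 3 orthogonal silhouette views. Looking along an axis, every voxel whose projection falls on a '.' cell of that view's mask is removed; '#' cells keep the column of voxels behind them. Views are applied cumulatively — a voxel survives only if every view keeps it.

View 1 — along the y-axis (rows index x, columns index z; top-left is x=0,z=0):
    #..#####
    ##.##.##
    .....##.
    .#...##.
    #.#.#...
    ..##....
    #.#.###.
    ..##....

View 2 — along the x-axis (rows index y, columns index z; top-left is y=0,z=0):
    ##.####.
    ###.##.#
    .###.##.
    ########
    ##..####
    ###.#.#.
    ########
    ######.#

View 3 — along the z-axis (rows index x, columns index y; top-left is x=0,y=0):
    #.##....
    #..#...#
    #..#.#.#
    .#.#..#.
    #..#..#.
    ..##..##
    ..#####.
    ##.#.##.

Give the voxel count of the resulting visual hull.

start: 8×8×8 = 512 voxels
  1. axis=1 (XZ plane), |mask|=29  ⇒  voxels=232
  2. axis=0 (YZ plane), |mask|=51  ⇒  voxels=184
  3. axis=2 (XY plane), |mask|=30  ⇒  voxels=88

voxel count = 88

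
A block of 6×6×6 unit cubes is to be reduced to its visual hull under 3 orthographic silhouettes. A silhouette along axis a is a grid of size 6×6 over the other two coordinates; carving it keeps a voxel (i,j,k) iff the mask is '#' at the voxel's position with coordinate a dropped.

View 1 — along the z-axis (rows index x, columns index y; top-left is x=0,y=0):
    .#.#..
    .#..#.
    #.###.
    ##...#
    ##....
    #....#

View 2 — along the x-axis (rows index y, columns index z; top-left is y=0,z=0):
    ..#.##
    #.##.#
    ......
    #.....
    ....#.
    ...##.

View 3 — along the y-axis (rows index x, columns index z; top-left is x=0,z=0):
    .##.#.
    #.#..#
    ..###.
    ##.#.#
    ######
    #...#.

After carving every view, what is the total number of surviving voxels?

start: 6×6×6 = 216 voxels
  1. axis=2 (XY plane), |mask|=15  ⇒  voxels=90
  2. axis=0 (YZ plane), |mask|=11  ⇒  voxels=36
  3. axis=1 (XZ plane), |mask|=21  ⇒  voxels=21

voxel count = 21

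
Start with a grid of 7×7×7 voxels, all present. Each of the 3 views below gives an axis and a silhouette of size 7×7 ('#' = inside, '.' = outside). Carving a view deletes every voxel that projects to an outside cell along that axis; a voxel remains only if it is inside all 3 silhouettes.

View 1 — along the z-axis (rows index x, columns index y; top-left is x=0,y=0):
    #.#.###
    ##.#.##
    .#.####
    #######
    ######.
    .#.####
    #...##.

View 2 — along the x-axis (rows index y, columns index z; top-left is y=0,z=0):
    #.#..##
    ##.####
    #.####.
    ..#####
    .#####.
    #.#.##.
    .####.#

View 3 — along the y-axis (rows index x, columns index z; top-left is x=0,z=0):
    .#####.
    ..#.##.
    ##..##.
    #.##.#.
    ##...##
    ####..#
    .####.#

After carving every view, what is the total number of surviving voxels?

before carving: 343 voxels (7×7×7)
carve view 1 (along z, XY-mask fill 36/49): 252 voxels remain
carve view 2 (along x, YZ-mask fill 34/49): 173 voxels remain
carve view 3 (along y, XZ-mask fill 30/49): 104 voxels remain

|visual hull| = 104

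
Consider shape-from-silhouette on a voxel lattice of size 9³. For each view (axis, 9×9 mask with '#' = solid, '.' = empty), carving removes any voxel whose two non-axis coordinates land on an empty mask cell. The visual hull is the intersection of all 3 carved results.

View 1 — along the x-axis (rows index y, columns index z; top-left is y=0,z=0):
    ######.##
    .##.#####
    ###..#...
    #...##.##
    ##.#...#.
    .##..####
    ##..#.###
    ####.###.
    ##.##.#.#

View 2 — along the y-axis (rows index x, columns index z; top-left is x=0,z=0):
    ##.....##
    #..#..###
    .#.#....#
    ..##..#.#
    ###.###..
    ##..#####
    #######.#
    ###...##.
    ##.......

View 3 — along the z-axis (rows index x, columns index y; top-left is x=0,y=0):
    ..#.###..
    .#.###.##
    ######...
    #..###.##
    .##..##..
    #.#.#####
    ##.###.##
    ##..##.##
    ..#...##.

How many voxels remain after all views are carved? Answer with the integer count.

|visual hull| = 173

before carving: 729 voxels (9×9×9)
  1. axis=0 (YZ plane), |mask|=53  ⇒  voxels=477
  2. axis=1 (XZ plane), |mask|=44  ⇒  voxels=268
  3. axis=2 (XY plane), |mask|=49  ⇒  voxels=173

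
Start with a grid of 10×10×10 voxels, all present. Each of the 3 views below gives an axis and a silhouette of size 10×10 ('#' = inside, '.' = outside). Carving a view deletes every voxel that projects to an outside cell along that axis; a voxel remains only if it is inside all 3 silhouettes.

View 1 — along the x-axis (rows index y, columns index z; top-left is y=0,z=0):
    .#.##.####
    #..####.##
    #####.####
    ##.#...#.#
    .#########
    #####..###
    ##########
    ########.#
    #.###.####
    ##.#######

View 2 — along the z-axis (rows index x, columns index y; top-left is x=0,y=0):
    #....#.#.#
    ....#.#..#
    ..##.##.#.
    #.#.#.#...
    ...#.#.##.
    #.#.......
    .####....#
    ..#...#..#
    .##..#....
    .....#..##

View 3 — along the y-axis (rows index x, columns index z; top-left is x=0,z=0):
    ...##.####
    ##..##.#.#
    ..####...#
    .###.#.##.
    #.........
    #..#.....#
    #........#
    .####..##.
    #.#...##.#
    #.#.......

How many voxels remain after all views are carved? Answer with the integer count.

before carving: 1000 voxels (10×10×10)
carve view 1 (along x, YZ-mask fill 81/100): 810 voxels remain
carve view 2 (along z, XY-mask fill 36/100): 298 voxels remain
carve view 3 (along y, XZ-mask fill 42/100): 131 voxels remain

|visual hull| = 131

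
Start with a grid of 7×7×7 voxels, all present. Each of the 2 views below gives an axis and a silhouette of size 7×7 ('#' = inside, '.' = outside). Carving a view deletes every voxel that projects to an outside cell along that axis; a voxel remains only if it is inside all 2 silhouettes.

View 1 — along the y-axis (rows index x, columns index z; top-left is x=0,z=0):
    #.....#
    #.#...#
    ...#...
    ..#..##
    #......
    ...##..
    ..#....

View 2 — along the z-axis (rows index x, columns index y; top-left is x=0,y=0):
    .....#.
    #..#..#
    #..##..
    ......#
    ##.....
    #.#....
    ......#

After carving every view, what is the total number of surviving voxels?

full grid |V| = 343
[1] y-view keeps 13 columns → grid now 91
[2] z-view keeps 13 columns → grid now 24

voxel count = 24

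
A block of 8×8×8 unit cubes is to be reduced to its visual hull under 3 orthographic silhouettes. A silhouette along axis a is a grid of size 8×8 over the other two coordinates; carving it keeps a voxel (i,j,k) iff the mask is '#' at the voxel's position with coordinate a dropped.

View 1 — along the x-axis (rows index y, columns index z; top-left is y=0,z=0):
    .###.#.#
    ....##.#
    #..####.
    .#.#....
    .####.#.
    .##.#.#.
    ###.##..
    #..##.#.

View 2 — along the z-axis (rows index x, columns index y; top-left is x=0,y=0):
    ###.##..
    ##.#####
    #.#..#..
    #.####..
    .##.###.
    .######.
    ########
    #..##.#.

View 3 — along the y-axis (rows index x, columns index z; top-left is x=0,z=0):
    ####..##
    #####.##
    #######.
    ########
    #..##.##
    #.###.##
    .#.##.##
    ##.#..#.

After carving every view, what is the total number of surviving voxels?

remaining voxels: 135

initial block: 8^3 = 512
carve view 1 (along x, YZ-mask fill 33/64): 264 voxels remain
carve view 2 (along z, XY-mask fill 43/64): 181 voxels remain
carve view 3 (along y, XZ-mask fill 48/64): 135 voxels remain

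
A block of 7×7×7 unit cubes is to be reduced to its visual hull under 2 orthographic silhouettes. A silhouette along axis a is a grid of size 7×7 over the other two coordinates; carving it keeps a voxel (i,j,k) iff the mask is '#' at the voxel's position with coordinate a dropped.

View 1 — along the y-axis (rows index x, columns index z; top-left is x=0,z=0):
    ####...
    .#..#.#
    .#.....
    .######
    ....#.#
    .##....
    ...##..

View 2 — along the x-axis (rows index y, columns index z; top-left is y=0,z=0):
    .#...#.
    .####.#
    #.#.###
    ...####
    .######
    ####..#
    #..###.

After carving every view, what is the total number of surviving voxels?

initial block: 7^3 = 343
after view 1 [y-axis, 20 of 49 cells solid] → remaining = 140
after view 2 [x-axis, 31 of 49 cells solid] → remaining = 90

voxel count = 90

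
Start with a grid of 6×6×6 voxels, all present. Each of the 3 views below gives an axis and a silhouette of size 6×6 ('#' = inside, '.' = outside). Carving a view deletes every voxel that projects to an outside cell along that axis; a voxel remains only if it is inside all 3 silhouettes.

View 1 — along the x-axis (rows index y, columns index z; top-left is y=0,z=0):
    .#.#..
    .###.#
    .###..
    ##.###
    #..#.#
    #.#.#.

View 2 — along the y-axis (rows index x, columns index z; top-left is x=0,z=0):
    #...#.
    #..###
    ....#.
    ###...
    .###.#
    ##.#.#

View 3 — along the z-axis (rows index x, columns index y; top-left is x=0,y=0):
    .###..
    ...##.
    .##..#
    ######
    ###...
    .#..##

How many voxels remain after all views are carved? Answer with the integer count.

remaining voxels: 36

initial block: 6^3 = 216
step 1: project along x, AND mask (20/36) → |grid| = 120
step 2: project along y, AND mask (18/36) → |grid| = 60
step 3: project along z, AND mask (20/36) → |grid| = 36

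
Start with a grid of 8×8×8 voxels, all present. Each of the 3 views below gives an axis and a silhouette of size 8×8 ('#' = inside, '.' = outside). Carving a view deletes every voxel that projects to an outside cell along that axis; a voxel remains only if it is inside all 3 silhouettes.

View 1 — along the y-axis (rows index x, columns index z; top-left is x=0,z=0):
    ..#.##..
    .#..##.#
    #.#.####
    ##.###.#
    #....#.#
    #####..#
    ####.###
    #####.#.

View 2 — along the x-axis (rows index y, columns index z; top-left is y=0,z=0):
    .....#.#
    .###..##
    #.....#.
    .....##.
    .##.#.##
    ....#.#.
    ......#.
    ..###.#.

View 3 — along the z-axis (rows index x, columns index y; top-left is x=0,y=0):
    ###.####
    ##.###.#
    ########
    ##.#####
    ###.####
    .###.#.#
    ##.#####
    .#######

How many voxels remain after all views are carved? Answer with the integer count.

|visual hull| = 98

start: 8×8×8 = 512 voxels
V1 y: intersect with XZ mask (41 set) -- 328 left
V2 x: intersect with YZ mask (23 set) -- 108 left
V3 z: intersect with XY mask (54 set) -- 98 left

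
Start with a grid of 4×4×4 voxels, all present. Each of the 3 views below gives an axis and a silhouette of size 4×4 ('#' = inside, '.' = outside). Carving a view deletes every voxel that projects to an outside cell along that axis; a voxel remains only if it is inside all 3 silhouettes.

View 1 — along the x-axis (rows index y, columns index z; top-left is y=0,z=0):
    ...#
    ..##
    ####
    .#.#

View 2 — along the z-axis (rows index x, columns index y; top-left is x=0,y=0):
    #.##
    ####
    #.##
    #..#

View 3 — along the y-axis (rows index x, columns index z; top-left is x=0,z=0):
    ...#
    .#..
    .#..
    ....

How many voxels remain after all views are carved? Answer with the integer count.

7 voxels

initial block: 4^3 = 64
[1] x-view keeps 9 columns → grid now 36
[2] z-view keeps 12 columns → grid now 26
[3] y-view keeps 3 columns → grid now 7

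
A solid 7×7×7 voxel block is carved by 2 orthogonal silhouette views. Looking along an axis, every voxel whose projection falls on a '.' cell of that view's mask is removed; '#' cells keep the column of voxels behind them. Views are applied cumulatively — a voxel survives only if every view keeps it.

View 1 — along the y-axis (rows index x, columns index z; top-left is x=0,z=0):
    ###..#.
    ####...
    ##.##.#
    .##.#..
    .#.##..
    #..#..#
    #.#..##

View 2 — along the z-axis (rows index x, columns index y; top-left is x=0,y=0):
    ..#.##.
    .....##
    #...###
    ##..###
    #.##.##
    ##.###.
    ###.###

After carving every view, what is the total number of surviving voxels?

start: 7×7×7 = 343 voxels
V1 y: intersect with XZ mask (26 set) -- 182 left
V2 z: intersect with XY mask (30 set) -- 109 left

remaining voxels: 109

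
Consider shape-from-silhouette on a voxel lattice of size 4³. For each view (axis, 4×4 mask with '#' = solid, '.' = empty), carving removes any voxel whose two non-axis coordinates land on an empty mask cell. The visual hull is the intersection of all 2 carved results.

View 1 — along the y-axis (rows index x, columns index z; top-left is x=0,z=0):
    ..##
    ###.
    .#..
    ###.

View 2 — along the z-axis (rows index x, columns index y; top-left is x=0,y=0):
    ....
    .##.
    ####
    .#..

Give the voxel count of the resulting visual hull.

13 voxels

start: 4×4×4 = 64 voxels
step 1: project along y, AND mask (9/16) → |grid| = 36
step 2: project along z, AND mask (7/16) → |grid| = 13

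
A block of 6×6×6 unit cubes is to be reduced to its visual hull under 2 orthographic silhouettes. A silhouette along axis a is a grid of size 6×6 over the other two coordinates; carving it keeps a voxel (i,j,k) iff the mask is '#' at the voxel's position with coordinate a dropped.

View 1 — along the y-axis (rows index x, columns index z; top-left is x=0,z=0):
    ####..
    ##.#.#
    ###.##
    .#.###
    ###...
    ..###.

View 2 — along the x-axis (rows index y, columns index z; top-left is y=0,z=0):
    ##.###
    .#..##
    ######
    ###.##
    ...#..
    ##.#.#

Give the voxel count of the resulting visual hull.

remaining voxels: 92

before carving: 216 voxels (6×6×6)
step 1: project along y, AND mask (23/36) → |grid| = 138
step 2: project along x, AND mask (24/36) → |grid| = 92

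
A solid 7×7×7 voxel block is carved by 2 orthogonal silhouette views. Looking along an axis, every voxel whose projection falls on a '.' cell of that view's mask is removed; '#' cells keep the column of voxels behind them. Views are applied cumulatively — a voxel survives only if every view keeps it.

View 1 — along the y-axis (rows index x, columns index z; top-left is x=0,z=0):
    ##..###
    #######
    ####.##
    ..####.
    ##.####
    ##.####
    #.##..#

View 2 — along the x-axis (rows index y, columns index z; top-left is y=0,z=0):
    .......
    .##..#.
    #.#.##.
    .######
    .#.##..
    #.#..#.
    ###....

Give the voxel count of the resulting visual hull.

remaining voxels: 115

before carving: 343 voxels (7×7×7)
  1. axis=1 (XZ plane), |mask|=38  ⇒  voxels=266
  2. axis=0 (YZ plane), |mask|=22  ⇒  voxels=115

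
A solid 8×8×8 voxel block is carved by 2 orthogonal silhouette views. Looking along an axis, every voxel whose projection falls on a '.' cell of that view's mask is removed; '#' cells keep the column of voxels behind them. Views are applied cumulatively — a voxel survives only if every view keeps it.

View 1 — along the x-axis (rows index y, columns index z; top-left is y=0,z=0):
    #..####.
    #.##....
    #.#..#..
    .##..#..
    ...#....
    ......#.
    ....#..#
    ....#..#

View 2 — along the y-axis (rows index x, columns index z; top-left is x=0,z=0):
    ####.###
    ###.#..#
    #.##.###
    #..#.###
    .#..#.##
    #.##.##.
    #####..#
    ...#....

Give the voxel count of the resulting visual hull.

98 voxels

full grid |V| = 512
V1 x: intersect with YZ mask (20 set) -- 160 left
V2 y: intersect with XZ mask (39 set) -- 98 left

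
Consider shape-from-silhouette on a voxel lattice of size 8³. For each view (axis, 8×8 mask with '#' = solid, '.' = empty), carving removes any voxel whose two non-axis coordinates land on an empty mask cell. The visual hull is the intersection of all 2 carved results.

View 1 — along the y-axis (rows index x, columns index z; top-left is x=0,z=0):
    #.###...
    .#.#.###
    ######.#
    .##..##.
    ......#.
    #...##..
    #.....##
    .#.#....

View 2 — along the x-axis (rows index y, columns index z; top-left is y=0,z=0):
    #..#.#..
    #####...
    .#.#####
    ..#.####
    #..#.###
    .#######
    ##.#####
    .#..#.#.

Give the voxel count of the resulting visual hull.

initial block: 8^3 = 512
after view 1 [y-axis, 29 of 64 cells solid] → remaining = 232
after view 2 [x-axis, 41 of 64 cells solid] → remaining = 150

150 voxels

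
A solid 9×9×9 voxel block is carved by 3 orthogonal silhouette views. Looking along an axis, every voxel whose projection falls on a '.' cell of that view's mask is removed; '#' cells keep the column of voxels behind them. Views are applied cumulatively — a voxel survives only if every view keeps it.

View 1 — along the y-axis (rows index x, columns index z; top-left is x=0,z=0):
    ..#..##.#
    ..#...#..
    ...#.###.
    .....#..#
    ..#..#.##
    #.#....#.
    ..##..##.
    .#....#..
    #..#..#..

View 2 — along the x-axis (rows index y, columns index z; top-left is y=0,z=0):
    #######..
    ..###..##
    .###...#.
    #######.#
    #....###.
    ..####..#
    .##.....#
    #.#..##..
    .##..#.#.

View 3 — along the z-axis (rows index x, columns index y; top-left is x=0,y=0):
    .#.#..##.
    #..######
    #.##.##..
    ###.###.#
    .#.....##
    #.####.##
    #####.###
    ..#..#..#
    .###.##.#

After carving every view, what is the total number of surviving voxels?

full grid |V| = 729
after view 1 [y-axis, 28 of 81 cells solid] → remaining = 252
after view 2 [x-axis, 44 of 81 cells solid] → remaining = 144
after view 3 [z-axis, 50 of 81 cells solid] → remaining = 86

86 voxels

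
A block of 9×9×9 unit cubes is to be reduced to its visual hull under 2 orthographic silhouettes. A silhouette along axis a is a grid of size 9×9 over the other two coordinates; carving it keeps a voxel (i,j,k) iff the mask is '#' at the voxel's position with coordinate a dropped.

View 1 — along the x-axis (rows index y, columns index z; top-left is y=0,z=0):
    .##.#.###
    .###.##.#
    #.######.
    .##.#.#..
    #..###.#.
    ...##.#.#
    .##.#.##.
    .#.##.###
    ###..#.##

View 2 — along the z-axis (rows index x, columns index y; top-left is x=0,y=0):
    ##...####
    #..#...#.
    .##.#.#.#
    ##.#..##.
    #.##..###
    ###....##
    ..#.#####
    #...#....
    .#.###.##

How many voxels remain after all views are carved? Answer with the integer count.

remaining voxels: 245

full grid |V| = 729
[1] x-view keeps 49 columns → grid now 441
[2] z-view keeps 44 columns → grid now 245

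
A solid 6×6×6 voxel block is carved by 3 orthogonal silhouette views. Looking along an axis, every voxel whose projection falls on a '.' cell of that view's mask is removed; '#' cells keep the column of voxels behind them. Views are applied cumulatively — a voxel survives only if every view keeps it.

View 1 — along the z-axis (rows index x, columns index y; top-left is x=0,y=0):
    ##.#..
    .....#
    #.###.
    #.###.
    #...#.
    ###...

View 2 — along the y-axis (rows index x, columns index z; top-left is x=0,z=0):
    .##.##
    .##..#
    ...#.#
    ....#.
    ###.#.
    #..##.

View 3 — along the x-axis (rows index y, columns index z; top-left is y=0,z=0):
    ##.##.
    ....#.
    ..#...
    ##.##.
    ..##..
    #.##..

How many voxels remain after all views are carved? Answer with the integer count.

initial block: 6^3 = 216
after view 1 [z-axis, 17 of 36 cells solid] → remaining = 102
after view 2 [y-axis, 17 of 36 cells solid] → remaining = 44
after view 3 [x-axis, 15 of 36 cells solid] → remaining = 19

remaining voxels: 19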